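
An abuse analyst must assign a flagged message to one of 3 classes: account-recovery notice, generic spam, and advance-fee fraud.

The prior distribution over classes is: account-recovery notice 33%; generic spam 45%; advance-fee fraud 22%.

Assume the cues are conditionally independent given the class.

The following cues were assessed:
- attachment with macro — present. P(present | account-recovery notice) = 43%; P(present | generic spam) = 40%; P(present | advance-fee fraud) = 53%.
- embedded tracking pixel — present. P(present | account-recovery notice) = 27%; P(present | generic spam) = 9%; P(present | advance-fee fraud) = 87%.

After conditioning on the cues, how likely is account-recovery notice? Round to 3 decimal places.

0.246

By Bayes' rule with conditional independence, the unnormalized weight for each hypothesis is prior × ∏ likelihoods:
  account-recovery notice: 0.33 × 0.43 × 0.27 = 0.038313
  generic spam: 0.45 × 0.40 × 0.09 = 0.0162
  advance-fee fraud: 0.22 × 0.53 × 0.87 = 0.10144
Normalizing constant Z = 0.038313 + 0.0162 + 0.10144 = 0.15596.
P(account-recovery notice | evidence) = 0.038313 / 0.15596 ≈ 0.246.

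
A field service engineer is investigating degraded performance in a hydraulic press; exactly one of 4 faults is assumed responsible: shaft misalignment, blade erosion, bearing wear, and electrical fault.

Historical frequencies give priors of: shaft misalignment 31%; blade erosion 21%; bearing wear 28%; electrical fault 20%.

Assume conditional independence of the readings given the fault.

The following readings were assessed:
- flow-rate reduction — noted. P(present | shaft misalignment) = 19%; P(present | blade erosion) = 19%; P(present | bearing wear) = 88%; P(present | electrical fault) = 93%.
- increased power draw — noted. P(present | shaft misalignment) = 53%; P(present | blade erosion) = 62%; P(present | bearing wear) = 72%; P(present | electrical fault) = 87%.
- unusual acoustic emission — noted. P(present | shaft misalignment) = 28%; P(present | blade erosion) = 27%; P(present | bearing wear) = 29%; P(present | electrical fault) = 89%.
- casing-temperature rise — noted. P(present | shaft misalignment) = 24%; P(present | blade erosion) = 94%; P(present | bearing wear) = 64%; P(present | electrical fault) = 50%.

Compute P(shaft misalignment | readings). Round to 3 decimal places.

0.019

For each hypothesis, the unnormalized posterior weight is prior × product of the reading likelihoods:
  shaft misalignment: 0.31 × 0.19 × 0.53 × 0.28 × 0.24 = 0.0020978
  blade erosion: 0.21 × 0.19 × 0.62 × 0.27 × 0.94 = 0.0062785
  bearing wear: 0.28 × 0.88 × 0.72 × 0.29 × 0.64 = 0.032927
  electrical fault: 0.20 × 0.93 × 0.87 × 0.89 × 0.50 = 0.07201
The unnormalized weights sum to 0.11331.
P(shaft misalignment | evidence) = 0.0020978 / 0.11331 ≈ 0.019.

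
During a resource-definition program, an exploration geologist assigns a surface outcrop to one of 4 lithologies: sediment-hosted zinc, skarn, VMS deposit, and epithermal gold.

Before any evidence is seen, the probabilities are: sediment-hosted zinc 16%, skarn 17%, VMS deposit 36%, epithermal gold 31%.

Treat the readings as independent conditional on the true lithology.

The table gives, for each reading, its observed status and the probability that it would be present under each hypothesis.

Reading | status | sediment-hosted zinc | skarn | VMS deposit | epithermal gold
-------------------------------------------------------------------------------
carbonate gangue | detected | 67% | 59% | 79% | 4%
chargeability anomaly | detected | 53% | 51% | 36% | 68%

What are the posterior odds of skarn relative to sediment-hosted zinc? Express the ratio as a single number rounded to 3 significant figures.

Unnormalized posterior weight (prior times the reading likelihoods) for each of the two hypotheses:
  skarn: 0.17 × 0.59 × 0.51 = 0.051153
  sediment-hosted zinc: 0.16 × 0.67 × 0.53 = 0.056816
Odds(skarn : sediment-hosted zinc) = 0.051153 / 0.056816 ≈ 0.900.

0.900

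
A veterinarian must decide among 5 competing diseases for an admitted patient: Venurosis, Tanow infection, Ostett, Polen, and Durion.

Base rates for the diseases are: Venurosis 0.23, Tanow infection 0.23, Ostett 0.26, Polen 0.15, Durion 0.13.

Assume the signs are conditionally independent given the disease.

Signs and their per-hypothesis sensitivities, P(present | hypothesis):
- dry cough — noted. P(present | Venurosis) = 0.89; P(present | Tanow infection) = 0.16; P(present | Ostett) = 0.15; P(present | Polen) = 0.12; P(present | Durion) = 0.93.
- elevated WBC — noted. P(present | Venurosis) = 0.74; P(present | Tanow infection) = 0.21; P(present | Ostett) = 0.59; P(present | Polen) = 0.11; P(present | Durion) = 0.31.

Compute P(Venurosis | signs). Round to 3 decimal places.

0.683

For each hypothesis, the unnormalized posterior weight is prior × product of the sign likelihoods:
  Venurosis: 0.23 × 0.89 × 0.74 = 0.15148
  Tanow infection: 0.23 × 0.16 × 0.21 = 0.007728
  Ostett: 0.26 × 0.15 × 0.59 = 0.02301
  Polen: 0.15 × 0.12 × 0.11 = 0.00198
  Durion: 0.13 × 0.93 × 0.31 = 0.037479
Normalizing constant Z = 0.15148 + 0.007728 + 0.02301 + 0.00198 + 0.037479 = 0.22168.
P(Venurosis | evidence) = 0.15148 / 0.22168 ≈ 0.683.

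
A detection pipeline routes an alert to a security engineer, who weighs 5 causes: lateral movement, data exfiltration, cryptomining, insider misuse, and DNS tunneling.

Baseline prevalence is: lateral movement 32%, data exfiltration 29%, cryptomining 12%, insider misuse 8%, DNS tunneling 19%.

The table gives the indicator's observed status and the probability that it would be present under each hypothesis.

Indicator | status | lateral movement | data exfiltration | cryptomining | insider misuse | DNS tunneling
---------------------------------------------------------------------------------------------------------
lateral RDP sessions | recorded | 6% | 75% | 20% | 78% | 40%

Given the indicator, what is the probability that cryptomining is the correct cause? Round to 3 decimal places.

0.060

By Bayes' rule, the unnormalized weight for each hypothesis is prior × likelihood:
  lateral movement: 0.32 × 0.06 = 0.0192
  data exfiltration: 0.29 × 0.75 = 0.2175
  cryptomining: 0.12 × 0.20 = 0.024
  insider misuse: 0.08 × 0.78 = 0.0624
  DNS tunneling: 0.19 × 0.40 = 0.076
The unnormalized weights sum to 0.3991.
P(cryptomining | evidence) = 0.024 / 0.3991 ≈ 0.060.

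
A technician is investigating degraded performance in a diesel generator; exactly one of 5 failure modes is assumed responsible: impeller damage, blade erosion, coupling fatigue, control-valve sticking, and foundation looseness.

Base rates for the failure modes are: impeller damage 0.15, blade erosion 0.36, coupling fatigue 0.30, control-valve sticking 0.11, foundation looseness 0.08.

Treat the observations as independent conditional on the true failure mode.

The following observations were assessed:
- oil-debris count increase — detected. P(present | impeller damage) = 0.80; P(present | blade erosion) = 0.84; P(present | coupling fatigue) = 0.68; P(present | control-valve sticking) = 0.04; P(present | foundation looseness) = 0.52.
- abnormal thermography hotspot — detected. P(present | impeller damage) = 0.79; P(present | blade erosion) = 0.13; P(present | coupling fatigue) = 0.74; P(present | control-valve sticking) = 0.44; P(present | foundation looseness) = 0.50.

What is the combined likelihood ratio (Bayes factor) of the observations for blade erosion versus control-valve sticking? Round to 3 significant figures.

6.20

The Bayes factor is the ratio of the joint likelihoods of the evidence pattern under the two hypotheses.
  blade erosion: 0.84 × 0.13 = 0.1092
  control-valve sticking: 0.04 × 0.44 = 0.0176
Bayes factor = 0.1092 / 0.0176 ≈ 6.20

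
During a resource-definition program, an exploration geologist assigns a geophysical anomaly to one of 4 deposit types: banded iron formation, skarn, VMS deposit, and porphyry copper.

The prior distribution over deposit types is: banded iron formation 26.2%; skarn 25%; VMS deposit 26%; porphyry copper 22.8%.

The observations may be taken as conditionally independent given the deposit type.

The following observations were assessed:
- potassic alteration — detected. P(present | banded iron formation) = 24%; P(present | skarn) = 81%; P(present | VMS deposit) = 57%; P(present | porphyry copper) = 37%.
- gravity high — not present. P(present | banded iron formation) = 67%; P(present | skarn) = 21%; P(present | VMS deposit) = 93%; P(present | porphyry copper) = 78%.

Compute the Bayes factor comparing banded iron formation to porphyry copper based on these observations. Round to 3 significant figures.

The Bayes factor is the ratio of the joint likelihoods of the evidence pattern under the two hypotheses (using 1 − P(present | H) for each absent observation).
  banded iron formation: 0.24 × (1 − 0.67) = 0.0792
  porphyry copper: 0.37 × (1 − 0.78) = 0.0814
Bayes factor = 0.0792 / 0.0814 ≈ 0.973

0.973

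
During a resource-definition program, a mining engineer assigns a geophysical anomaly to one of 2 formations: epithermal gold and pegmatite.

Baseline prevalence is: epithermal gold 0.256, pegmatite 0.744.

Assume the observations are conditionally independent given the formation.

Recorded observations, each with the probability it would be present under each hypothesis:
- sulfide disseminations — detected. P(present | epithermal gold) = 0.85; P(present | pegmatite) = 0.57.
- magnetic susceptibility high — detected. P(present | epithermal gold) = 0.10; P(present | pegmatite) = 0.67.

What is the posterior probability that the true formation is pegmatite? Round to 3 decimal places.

0.929

By Bayes' rule with conditional independence, the unnormalized weight for each hypothesis is prior × ∏ likelihoods:
  epithermal gold: 0.256 × 0.85 × 0.10 = 0.02176
  pegmatite: 0.744 × 0.57 × 0.67 = 0.28413
The unnormalized weights sum to 0.30589.
P(pegmatite | evidence) = 0.28413 / 0.30589 ≈ 0.929.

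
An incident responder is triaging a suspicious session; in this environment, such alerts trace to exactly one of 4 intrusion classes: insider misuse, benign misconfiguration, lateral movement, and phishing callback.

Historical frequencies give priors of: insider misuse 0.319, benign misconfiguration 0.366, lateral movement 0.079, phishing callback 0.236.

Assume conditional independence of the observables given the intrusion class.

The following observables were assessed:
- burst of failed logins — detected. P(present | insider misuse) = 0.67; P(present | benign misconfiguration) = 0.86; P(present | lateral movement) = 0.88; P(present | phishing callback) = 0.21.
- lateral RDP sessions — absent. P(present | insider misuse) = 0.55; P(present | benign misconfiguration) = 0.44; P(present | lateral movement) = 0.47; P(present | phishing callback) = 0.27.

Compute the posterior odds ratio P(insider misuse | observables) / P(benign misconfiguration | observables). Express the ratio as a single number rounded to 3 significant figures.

0.546

Posterior odds equal prior odds times the likelihood ratio; only the two competing hypotheses matter (using 1 − P(present | H) for each absent observable).
  insider misuse: 0.319 × 0.67 × (1 − 0.55) = 0.096178
  benign misconfiguration: 0.366 × 0.86 × (1 − 0.44) = 0.17627
Odds(insider misuse : benign misconfiguration) = 0.096178 / 0.17627 ≈ 0.546.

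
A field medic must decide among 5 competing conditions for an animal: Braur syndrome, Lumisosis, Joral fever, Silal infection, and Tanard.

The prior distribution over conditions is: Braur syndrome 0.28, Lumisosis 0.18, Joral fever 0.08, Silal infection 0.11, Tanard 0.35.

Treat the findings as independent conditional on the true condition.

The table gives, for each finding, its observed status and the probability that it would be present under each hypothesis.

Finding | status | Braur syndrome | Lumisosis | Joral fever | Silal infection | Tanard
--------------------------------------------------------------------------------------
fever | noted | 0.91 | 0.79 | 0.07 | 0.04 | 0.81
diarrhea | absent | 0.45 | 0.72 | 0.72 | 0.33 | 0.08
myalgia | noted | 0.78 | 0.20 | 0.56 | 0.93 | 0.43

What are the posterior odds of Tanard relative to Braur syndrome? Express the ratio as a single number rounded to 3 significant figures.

1.03

Posterior odds equal prior odds times the likelihood ratio; only the two competing hypotheses matter (using 1 − P(present | H) for each absent finding).
  Tanard: 0.35 × 0.81 × (1 − 0.08) × 0.43 = 0.11215
  Braur syndrome: 0.28 × 0.91 × (1 − 0.45) × 0.78 = 0.10931
Odds(Tanard : Braur syndrome) = 0.11215 / 0.10931 ≈ 1.03.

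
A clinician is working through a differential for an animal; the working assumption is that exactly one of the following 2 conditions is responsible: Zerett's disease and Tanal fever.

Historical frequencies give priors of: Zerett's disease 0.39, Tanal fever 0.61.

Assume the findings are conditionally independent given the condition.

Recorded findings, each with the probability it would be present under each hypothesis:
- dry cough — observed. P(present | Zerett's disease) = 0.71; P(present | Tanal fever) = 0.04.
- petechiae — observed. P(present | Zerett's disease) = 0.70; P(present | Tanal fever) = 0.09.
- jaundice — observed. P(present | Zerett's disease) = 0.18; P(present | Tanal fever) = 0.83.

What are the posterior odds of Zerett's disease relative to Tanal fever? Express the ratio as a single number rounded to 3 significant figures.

19.1

Unnormalized posterior weight (prior times the finding likelihoods) for each of the two hypotheses:
  Zerett's disease: 0.39 × 0.71 × 0.70 × 0.18 = 0.034889
  Tanal fever: 0.61 × 0.04 × 0.09 × 0.83 = 0.0018227
Odds(Zerett's disease : Tanal fever) = 0.034889 / 0.0018227 ≈ 19.1.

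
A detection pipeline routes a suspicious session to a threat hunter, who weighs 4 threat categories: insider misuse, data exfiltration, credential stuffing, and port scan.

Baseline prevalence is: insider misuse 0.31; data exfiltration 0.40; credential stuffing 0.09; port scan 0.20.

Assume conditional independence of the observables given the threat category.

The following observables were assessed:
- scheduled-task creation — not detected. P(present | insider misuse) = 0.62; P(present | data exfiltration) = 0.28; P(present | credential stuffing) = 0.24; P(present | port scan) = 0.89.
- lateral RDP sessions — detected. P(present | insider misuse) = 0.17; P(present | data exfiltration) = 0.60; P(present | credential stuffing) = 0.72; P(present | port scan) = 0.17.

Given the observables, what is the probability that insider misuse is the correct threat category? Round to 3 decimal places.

0.081

By Bayes' rule with conditional independence, the unnormalized weight for each hypothesis is prior × ∏ likelihoods (using 1 − P(present | H) for each absent observable):
  insider misuse: 0.31 × (1 − 0.62) × 0.17 = 0.020026
  data exfiltration: 0.40 × (1 − 0.28) × 0.60 = 0.1728
  credential stuffing: 0.09 × (1 − 0.24) × 0.72 = 0.049248
  port scan: 0.20 × (1 − 0.89) × 0.17 = 0.00374
Normalizing constant Z = 0.020026 + 0.1728 + 0.049248 + 0.00374 = 0.24581.
P(insider misuse | evidence) = 0.020026 / 0.24581 ≈ 0.081.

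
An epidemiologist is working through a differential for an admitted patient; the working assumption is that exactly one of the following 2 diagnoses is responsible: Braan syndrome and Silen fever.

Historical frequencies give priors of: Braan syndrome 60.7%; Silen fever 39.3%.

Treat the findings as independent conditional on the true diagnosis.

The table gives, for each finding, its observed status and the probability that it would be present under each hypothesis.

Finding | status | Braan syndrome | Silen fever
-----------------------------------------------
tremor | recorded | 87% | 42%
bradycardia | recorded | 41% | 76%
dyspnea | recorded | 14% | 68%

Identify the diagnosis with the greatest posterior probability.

Multiply each prior by the joint likelihood of the evidence pattern:
  Braan syndrome: 0.607 × 0.87 × 0.41 × 0.14 = 0.030312
  Silen fever: 0.393 × 0.42 × 0.76 × 0.68 = 0.085303
The unnormalized weights sum to 0.11562.
P(Braan syndrome | evidence) ≈ 0.030312 / 0.11562 ≈ 0.262
P(Silen fever | evidence) ≈ 0.085303 / 0.11562 ≈ 0.738
The largest is 0.738, so Silen fever is most probable.

Silen fever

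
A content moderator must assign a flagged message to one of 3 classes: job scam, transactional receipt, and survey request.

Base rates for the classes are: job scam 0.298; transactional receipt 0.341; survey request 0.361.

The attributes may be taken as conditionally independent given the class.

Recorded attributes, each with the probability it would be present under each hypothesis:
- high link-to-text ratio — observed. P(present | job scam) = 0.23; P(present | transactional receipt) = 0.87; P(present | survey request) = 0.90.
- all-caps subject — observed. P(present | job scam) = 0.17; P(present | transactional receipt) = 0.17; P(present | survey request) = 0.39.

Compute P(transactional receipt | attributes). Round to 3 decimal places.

0.267

For each hypothesis, the unnormalized posterior weight is prior × product of the attribute likelihoods:
  job scam: 0.298 × 0.23 × 0.17 = 0.011652
  transactional receipt: 0.341 × 0.87 × 0.17 = 0.050434
  survey request: 0.361 × 0.90 × 0.39 = 0.12671
Normalizing constant Z = 0.011652 + 0.050434 + 0.12671 = 0.1888.
P(transactional receipt | evidence) = 0.050434 / 0.1888 ≈ 0.267.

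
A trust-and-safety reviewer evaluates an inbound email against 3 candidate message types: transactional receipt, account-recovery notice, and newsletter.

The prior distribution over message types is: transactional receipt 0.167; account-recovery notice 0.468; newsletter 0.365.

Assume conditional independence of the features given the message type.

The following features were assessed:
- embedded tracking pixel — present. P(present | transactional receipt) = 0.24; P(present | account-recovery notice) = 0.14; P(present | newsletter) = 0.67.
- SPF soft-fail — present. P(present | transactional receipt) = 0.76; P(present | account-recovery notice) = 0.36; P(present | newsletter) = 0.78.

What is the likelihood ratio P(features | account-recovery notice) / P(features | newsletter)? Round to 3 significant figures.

Take the product of per-feature likelihoods under each hypothesis, then divide.
  account-recovery notice: 0.14 × 0.36 = 0.0504
  newsletter: 0.67 × 0.78 = 0.5226
Bayes factor = 0.0504 / 0.5226 ≈ 0.0964

0.0964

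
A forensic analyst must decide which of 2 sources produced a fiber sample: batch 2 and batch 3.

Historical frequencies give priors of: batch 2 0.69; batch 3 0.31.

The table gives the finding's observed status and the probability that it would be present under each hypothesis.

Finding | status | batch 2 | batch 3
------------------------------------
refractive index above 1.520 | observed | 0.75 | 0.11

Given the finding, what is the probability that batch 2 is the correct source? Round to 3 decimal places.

By Bayes' rule, the unnormalized weight for each hypothesis is prior × likelihood:
  batch 2: 0.69 × 0.75 = 0.5175
  batch 3: 0.31 × 0.11 = 0.0341
Marginal likelihood of the evidence = 0.5516.
P(batch 2 | evidence) = 0.5175 / 0.5516 ≈ 0.938.

0.938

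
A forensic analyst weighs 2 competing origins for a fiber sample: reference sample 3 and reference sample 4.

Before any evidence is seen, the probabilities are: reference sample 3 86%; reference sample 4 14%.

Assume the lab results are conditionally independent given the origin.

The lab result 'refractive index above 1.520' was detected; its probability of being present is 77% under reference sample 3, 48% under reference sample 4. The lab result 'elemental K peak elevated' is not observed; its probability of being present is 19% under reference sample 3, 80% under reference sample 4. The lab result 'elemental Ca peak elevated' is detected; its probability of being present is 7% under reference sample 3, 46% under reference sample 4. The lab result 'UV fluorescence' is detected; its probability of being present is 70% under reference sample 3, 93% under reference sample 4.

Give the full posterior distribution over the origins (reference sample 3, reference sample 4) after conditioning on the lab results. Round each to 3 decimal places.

Multiply each prior by the joint likelihood of the lab result pattern (using 1 − P(present | H) for each absent lab result):
  reference sample 3: 0.86 × 0.77 × (1 − 0.19) × 0.07 × 0.70 = 0.026283
  reference sample 4: 0.14 × 0.48 × (1 − 0.80) × 0.46 × 0.93 = 0.0057496
Marginal likelihood of the evidence = 0.032032.
P(reference sample 3 | evidence) = 0.026283 / 0.032032 ≈ 0.821
P(reference sample 4 | evidence) = 0.0057496 / 0.032032 ≈ 0.179

0.821, 0.179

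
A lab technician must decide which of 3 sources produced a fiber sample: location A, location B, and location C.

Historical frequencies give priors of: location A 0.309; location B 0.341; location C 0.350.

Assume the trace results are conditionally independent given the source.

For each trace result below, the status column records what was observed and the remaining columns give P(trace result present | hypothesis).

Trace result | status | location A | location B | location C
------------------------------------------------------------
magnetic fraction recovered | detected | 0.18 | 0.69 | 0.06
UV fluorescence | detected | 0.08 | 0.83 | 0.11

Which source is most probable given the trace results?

location B

Multiply each prior by the joint likelihood of the trace result pattern:
  location A: 0.309 × 0.18 × 0.08 = 0.0044496
  location B: 0.341 × 0.69 × 0.83 = 0.19529
  location C: 0.350 × 0.06 × 0.11 = 0.00231
Normalizing constant Z = 0.0044496 + 0.19529 + 0.00231 = 0.20205.
P(location A | evidence) ≈ 0.0044496 / 0.20205 ≈ 0.022
P(location B | evidence) ≈ 0.19529 / 0.20205 ≈ 0.967
P(location C | evidence) ≈ 0.00231 / 0.20205 ≈ 0.011
The largest is 0.967, so location B is most probable.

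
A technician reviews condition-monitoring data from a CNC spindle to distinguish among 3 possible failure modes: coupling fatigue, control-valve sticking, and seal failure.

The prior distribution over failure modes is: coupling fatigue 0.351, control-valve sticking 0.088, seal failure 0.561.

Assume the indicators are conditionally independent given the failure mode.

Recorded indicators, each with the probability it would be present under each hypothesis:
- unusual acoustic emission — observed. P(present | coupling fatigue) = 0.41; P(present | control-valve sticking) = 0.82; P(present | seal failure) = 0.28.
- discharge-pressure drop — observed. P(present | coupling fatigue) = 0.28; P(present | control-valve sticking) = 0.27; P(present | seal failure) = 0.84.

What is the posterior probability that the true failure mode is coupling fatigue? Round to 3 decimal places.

Multiply each prior by the joint likelihood of the indicator pattern:
  coupling fatigue: 0.351 × 0.41 × 0.28 = 0.040295
  control-valve sticking: 0.088 × 0.82 × 0.27 = 0.019483
  seal failure: 0.561 × 0.28 × 0.84 = 0.13195
Marginal likelihood of the evidence = 0.19173.
P(coupling fatigue | evidence) = 0.040295 / 0.19173 ≈ 0.210.

0.210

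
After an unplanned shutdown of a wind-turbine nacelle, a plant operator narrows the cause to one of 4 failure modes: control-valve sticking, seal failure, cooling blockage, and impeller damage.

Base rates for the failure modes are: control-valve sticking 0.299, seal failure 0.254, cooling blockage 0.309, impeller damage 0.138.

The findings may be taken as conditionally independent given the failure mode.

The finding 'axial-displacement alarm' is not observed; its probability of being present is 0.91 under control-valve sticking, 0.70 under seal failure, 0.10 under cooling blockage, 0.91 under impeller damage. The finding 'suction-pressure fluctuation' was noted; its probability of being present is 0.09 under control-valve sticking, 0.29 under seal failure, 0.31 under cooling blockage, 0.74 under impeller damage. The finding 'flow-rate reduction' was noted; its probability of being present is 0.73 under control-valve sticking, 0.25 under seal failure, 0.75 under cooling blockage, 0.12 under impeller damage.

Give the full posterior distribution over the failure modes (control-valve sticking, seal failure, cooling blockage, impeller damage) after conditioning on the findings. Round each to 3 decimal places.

By Bayes' rule with conditional independence, the unnormalized weight for each hypothesis is prior × ∏ likelihoods (using 1 − P(present | H) for each absent finding):
  control-valve sticking: 0.299 × (1 − 0.91) × 0.09 × 0.73 = 0.001768
  seal failure: 0.254 × (1 − 0.70) × 0.29 × 0.25 = 0.0055245
  cooling blockage: 0.309 × (1 − 0.10) × 0.31 × 0.75 = 0.064658
  impeller damage: 0.138 × (1 − 0.91) × 0.74 × 0.12 = 0.0011029
Marginal likelihood of the evidence = 0.073054.
P(control-valve sticking | evidence) = 0.001768 / 0.073054 ≈ 0.024
P(seal failure | evidence) = 0.0055245 / 0.073054 ≈ 0.076
P(cooling blockage | evidence) = 0.064658 / 0.073054 ≈ 0.885
P(impeller damage | evidence) = 0.0011029 / 0.073054 ≈ 0.015

0.024, 0.076, 0.885, 0.015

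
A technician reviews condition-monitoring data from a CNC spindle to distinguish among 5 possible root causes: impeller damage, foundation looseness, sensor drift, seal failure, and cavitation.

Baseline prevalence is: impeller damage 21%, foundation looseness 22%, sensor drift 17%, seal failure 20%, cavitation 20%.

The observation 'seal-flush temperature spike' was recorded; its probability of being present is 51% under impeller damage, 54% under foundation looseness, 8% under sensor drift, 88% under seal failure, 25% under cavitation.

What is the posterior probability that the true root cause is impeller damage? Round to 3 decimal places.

0.230

For each hypothesis, the unnormalized posterior weight is prior × likelihood:
  impeller damage: 0.21 × 0.51 = 0.1071
  foundation looseness: 0.22 × 0.54 = 0.1188
  sensor drift: 0.17 × 0.08 = 0.0136
  seal failure: 0.20 × 0.88 = 0.176
  cavitation: 0.20 × 0.25 = 0.05
Marginal likelihood of the evidence = 0.4655.
P(impeller damage | evidence) = 0.1071 / 0.4655 ≈ 0.230.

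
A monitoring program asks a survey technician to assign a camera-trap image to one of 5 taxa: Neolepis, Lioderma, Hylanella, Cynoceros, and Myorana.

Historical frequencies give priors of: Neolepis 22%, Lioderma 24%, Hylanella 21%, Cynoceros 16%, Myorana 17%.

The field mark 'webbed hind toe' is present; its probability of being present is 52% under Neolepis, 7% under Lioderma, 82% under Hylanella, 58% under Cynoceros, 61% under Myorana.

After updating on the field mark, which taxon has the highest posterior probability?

Hylanella

By Bayes' rule, the unnormalized weight for each hypothesis is prior × likelihood:
  Neolepis: 0.22 × 0.52 = 0.1144
  Lioderma: 0.24 × 0.07 = 0.0168
  Hylanella: 0.21 × 0.82 = 0.1722
  Cynoceros: 0.16 × 0.58 = 0.0928
  Myorana: 0.17 × 0.61 = 0.1037
Marginal likelihood of the evidence = 0.4999.
P(Neolepis | evidence) ≈ 0.1144 / 0.4999 ≈ 0.229
P(Lioderma | evidence) ≈ 0.0168 / 0.4999 ≈ 0.034
P(Hylanella | evidence) ≈ 0.1722 / 0.4999 ≈ 0.344
P(Cynoceros | evidence) ≈ 0.0928 / 0.4999 ≈ 0.186
P(Myorana | evidence) ≈ 0.1037 / 0.4999 ≈ 0.207
The largest is 0.344, so Hylanella is most probable.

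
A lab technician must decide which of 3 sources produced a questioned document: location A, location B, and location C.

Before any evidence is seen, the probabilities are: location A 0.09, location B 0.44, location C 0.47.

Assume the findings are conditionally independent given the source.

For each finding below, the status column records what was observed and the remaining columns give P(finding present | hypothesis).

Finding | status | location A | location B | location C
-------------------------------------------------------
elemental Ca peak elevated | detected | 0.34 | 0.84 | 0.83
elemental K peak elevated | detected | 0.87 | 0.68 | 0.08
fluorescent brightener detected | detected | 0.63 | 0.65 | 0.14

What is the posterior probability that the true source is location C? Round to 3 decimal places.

For each hypothesis, the unnormalized posterior weight is prior × product of the finding likelihoods:
  location A: 0.09 × 0.34 × 0.87 × 0.63 = 0.016772
  location B: 0.44 × 0.84 × 0.68 × 0.65 = 0.16336
  location C: 0.47 × 0.83 × 0.08 × 0.14 = 0.0043691
The unnormalized weights sum to 0.1845.
P(location C | evidence) = 0.0043691 / 0.1845 ≈ 0.024.

0.024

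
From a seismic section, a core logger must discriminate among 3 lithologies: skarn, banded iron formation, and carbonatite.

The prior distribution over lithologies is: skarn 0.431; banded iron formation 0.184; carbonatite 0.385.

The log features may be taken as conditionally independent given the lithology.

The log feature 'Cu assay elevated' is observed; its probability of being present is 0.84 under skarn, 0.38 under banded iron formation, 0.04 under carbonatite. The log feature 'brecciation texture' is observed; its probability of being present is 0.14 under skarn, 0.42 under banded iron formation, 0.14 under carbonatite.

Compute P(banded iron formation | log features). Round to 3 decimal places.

Multiply each prior by the joint likelihood of the log feature pattern:
  skarn: 0.431 × 0.84 × 0.14 = 0.050686
  banded iron formation: 0.184 × 0.38 × 0.42 = 0.029366
  carbonatite: 0.385 × 0.04 × 0.14 = 0.002156
The unnormalized weights sum to 0.082208.
P(banded iron formation | evidence) = 0.029366 / 0.082208 ≈ 0.357.

0.357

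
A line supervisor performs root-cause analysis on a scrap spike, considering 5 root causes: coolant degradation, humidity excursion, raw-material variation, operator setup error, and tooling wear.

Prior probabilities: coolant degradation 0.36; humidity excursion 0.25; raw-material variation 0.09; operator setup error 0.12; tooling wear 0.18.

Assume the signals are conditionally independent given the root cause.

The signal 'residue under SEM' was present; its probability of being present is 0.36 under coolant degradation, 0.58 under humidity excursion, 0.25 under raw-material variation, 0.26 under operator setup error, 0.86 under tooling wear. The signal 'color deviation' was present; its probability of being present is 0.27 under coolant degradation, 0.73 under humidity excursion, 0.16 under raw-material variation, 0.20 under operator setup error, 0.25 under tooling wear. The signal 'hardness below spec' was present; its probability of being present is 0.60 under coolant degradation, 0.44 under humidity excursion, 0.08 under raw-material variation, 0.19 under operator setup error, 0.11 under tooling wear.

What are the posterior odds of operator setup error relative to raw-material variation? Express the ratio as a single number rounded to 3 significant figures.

The normalizing constant cancels in an odds ratio, so compute prior × likelihood for the two hypotheses only:
  operator setup error: 0.12 × 0.26 × 0.20 × 0.19 = 0.0011856
  raw-material variation: 0.09 × 0.25 × 0.16 × 0.08 = 0.000288
Odds(operator setup error : raw-material variation) = 0.0011856 / 0.000288 ≈ 4.12.

4.12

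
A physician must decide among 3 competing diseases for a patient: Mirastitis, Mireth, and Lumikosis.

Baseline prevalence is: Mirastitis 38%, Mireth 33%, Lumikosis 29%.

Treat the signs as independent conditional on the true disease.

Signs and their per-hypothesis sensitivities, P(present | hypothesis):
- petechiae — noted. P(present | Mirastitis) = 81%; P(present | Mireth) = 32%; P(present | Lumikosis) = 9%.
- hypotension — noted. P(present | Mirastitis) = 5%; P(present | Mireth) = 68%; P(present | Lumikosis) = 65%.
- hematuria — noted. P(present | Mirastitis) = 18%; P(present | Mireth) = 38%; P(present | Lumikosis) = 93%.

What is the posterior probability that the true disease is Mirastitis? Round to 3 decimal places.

0.060

For each hypothesis, the unnormalized posterior weight is prior × product of the sign likelihoods:
  Mirastitis: 0.38 × 0.81 × 0.05 × 0.18 = 0.0027702
  Mireth: 0.33 × 0.32 × 0.68 × 0.38 = 0.027287
  Lumikosis: 0.29 × 0.09 × 0.65 × 0.93 = 0.015777
Normalizing constant Z = 0.0027702 + 0.027287 + 0.015777 = 0.045835.
P(Mirastitis | evidence) = 0.0027702 / 0.045835 ≈ 0.060.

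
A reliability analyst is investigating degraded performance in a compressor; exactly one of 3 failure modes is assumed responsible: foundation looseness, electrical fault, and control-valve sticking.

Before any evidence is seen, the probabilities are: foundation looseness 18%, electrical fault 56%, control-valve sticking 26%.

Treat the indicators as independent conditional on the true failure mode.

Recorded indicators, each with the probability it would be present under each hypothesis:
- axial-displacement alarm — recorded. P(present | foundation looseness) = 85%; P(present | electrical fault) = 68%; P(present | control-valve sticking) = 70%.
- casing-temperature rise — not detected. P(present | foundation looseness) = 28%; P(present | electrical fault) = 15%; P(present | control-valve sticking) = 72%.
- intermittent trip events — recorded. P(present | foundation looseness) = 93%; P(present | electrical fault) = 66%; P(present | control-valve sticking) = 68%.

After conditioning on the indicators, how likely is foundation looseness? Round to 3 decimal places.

0.292

Multiply each prior by the joint likelihood of the indicator pattern (using 1 − P(present | H) for each absent indicator):
  foundation looseness: 0.18 × 0.85 × (1 − 0.28) × 0.93 = 0.10245
  electrical fault: 0.56 × 0.68 × (1 − 0.15) × 0.66 = 0.21363
  control-valve sticking: 0.26 × 0.70 × (1 − 0.72) × 0.68 = 0.034653
Normalizing constant Z = 0.10245 + 0.21363 + 0.034653 = 0.35073.
P(foundation looseness | evidence) = 0.10245 / 0.35073 ≈ 0.292.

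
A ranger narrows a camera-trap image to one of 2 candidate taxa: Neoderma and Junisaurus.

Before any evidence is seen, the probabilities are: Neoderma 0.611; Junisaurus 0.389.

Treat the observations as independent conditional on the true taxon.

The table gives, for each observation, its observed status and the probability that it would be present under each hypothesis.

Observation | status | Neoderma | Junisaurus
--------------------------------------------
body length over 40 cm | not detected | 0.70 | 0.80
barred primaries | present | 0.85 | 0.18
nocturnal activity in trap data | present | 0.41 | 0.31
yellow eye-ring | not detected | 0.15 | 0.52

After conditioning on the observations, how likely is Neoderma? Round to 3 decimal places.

By Bayes' rule with conditional independence, the unnormalized weight for each hypothesis is prior × ∏ likelihoods (using 1 − P(present | H) for each absent observation):
  Neoderma: 0.611 × (1 − 0.70) × 0.85 × 0.41 × (1 − 0.15) = 0.054298
  Junisaurus: 0.389 × (1 − 0.80) × 0.18 × 0.31 × (1 − 0.52) = 0.0020838
The unnormalized weights sum to 0.056382.
P(Neoderma | evidence) = 0.054298 / 0.056382 ≈ 0.963.

0.963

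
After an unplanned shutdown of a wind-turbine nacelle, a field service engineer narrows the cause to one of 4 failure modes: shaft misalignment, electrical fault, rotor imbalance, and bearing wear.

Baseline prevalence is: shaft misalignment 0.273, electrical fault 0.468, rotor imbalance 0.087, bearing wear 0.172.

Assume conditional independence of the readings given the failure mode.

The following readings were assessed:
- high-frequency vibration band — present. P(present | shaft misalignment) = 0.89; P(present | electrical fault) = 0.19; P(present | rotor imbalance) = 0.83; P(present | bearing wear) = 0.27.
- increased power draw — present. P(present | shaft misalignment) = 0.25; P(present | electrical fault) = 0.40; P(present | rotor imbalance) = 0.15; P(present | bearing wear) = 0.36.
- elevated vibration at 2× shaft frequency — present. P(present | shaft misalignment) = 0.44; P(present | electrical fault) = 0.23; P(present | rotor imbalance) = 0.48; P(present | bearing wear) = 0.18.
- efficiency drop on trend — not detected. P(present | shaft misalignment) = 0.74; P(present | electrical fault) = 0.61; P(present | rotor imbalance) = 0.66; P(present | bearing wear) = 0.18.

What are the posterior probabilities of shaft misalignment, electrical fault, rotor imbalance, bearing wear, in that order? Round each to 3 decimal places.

0.483, 0.222, 0.123, 0.172

By Bayes' rule with conditional independence, the unnormalized weight for each hypothesis is prior × ∏ likelihoods (using 1 − P(present | H) for each absent reading):
  shaft misalignment: 0.273 × 0.89 × 0.25 × 0.44 × (1 − 0.74) = 0.0069489
  electrical fault: 0.468 × 0.19 × 0.40 × 0.23 × (1 − 0.61) = 0.0031904
  rotor imbalance: 0.087 × 0.83 × 0.15 × 0.48 × (1 − 0.66) = 0.0017677
  bearing wear: 0.172 × 0.27 × 0.36 × 0.18 × (1 − 0.18) = 0.0024676
Marginal likelihood of the evidence = 0.014375.
P(shaft misalignment | evidence) = 0.0069489 / 0.014375 ≈ 0.483
P(electrical fault | evidence) = 0.0031904 / 0.014375 ≈ 0.222
P(rotor imbalance | evidence) = 0.0017677 / 0.014375 ≈ 0.123
P(bearing wear | evidence) = 0.0024676 / 0.014375 ≈ 0.172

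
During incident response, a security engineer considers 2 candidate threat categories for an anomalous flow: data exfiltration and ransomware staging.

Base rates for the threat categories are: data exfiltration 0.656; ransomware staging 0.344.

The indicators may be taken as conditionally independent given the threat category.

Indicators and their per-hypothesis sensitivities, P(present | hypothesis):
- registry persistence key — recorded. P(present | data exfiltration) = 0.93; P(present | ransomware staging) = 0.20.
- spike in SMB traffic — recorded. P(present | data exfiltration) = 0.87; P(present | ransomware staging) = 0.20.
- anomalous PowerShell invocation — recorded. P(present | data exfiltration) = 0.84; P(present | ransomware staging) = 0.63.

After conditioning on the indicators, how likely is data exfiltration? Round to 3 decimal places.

0.981

For each hypothesis, the unnormalized posterior weight is prior × product of the indicator likelihoods:
  data exfiltration: 0.656 × 0.93 × 0.87 × 0.84 = 0.44585
  ransomware staging: 0.344 × 0.20 × 0.20 × 0.63 = 0.0086688
Normalizing constant Z = 0.44585 + 0.0086688 = 0.45452.
P(data exfiltration | evidence) = 0.44585 / 0.45452 ≈ 0.981.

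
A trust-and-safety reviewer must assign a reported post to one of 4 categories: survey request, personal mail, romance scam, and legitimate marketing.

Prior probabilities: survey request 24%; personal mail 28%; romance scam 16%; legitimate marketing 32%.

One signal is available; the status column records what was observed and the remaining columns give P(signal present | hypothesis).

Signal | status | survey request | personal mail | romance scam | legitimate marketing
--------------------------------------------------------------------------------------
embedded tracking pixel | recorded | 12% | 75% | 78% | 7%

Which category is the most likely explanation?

personal mail

By Bayes' rule, the unnormalized weight for each hypothesis is prior × likelihood:
  survey request: 0.24 × 0.12 = 0.0288
  personal mail: 0.28 × 0.75 = 0.21
  romance scam: 0.16 × 0.78 = 0.1248
  legitimate marketing: 0.32 × 0.07 = 0.0224
Normalizing constant Z = 0.0288 + 0.21 + 0.1248 + 0.0224 = 0.386.
P(survey request | evidence) ≈ 0.0288 / 0.386 ≈ 0.075
P(personal mail | evidence) ≈ 0.21 / 0.386 ≈ 0.544
P(romance scam | evidence) ≈ 0.1248 / 0.386 ≈ 0.323
P(legitimate marketing | evidence) ≈ 0.0224 / 0.386 ≈ 0.058
The largest is 0.544, so personal mail is most probable.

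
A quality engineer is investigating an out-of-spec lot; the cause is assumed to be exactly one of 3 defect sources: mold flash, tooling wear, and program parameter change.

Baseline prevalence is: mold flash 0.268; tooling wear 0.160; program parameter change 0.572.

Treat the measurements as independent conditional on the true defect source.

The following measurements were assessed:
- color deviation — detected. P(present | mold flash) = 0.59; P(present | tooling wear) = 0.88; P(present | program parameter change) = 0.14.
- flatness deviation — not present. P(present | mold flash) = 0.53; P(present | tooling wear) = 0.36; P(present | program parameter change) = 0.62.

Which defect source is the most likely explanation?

For each hypothesis, the unnormalized posterior weight is prior × product of the measurement likelihoods (using 1 − P(present | H) for each absent measurement):
  mold flash: 0.268 × 0.59 × (1 − 0.53) = 0.074316
  tooling wear: 0.160 × 0.88 × (1 − 0.36) = 0.090112
  program parameter change: 0.572 × 0.14 × (1 − 0.62) = 0.03043
The unnormalized weights sum to 0.19486.
P(mold flash | evidence) ≈ 0.074316 / 0.19486 ≈ 0.381
P(tooling wear | evidence) ≈ 0.090112 / 0.19486 ≈ 0.462
P(program parameter change | evidence) ≈ 0.03043 / 0.19486 ≈ 0.156
The largest is 0.462, so tooling wear is most probable.

tooling wear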